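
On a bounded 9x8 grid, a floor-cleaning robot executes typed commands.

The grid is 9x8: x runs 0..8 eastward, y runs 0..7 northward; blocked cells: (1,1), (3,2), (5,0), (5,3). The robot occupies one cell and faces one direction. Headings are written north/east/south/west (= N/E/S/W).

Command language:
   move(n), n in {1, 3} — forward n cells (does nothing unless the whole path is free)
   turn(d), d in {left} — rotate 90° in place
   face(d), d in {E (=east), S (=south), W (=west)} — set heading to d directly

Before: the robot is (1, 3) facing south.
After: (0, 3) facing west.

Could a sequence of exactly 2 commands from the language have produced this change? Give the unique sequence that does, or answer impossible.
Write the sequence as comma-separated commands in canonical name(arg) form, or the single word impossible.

key: cell and facing (now W) both changed — the 2 commands mix motion and turning
initial: (1, 3) facing south
1. face(W) → (1, 3) facing west
2. move(1) → (0, 3) facing west
uniquely the one of 36 2-step routes that fits.

face(W), move(1)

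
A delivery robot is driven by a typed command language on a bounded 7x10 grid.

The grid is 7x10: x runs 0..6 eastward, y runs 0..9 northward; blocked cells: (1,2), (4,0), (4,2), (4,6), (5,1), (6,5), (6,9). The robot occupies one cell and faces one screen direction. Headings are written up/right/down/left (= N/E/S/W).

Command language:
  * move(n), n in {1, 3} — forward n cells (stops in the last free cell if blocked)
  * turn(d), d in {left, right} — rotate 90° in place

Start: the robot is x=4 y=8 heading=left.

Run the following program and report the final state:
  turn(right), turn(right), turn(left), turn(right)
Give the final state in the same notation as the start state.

start: x=4 y=8 heading=left
1. turn(right) → x=4 y=8 heading=up
2. turn(right) → x=4 y=8 heading=right
3. turn(left) → x=4 y=8 heading=up
4. turn(right) → x=4 y=8 heading=right

x=4 y=8 heading=right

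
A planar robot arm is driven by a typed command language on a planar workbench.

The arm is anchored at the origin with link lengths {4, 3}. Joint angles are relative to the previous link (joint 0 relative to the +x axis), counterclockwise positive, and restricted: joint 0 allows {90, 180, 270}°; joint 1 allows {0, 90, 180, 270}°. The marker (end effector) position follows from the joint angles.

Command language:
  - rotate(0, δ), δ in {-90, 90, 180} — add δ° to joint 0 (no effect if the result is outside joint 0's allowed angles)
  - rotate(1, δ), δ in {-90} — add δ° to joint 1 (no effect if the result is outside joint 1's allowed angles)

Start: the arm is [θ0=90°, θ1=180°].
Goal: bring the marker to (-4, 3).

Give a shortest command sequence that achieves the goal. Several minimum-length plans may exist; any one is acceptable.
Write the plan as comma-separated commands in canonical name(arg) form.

rotate(1, -90), rotate(1, -90), rotate(1, -90), rotate(0, 90)

from: [θ0=90°, θ1=180°]
step 1 (rotate(1, -90)): [θ0=90°, θ1=90°]
step 2 (rotate(1, -90)): [θ0=90°, θ1=0°]
step 3 (rotate(1, -90)): [θ0=90°, θ1=270°]
step 4 (rotate(0, 90)): [θ0=180°, θ1=270°]
minimal: 4 command(s), checked below 4.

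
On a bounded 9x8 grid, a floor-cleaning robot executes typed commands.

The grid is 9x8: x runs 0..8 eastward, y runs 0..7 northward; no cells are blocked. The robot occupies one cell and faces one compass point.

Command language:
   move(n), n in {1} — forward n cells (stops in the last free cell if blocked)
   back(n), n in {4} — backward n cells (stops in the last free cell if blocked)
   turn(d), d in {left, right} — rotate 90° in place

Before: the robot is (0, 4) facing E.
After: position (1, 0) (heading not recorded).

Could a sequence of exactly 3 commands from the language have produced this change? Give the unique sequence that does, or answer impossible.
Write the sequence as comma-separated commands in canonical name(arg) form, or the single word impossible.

key: order matters: swapping move(1) and back(4) lands elsewhere
t0: (0, 4) facing E
1. move(1) → (1, 4) facing E
2. turn(left) → (1, 4) facing N
3. back(4) → (1, 0) facing N
no rival 3-sequence matches.

move(1), turn(left), back(4)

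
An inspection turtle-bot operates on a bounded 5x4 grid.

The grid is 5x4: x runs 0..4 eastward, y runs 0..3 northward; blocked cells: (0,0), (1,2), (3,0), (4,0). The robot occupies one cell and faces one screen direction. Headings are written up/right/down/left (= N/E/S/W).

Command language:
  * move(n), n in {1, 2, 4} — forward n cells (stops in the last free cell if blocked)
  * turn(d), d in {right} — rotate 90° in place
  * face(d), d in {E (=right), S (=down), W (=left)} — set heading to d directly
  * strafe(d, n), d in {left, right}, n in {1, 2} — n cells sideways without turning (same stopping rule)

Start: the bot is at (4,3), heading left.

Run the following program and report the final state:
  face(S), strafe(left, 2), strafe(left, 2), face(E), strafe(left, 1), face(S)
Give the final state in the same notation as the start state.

start: at (4,3), heading left
1. face(S) → at (4,3), heading down
2. strafe(left, 2) → at (4,3), heading down
3. strafe(left, 2) → at (4,3), heading down
4. face(E) → at (4,3), heading right
5. strafe(left, 1) → at (4,3), heading right
6. face(S) → at (4,3), heading down

at (4,3), heading down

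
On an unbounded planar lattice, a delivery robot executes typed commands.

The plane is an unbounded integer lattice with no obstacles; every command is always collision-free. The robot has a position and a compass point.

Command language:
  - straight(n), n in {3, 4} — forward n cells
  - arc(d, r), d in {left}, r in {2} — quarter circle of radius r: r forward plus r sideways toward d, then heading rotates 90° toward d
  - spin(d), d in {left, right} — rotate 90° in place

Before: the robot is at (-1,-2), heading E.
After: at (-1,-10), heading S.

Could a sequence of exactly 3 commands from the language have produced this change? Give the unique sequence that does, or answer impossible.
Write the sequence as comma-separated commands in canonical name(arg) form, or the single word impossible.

key: order matters: swapping spin(right) and straight(4) lands elsewhere
begin: at (-1,-2), heading E
t=1 spin(right) ⇒ at (-1,-2), heading S
t=2 straight(4) ⇒ at (-1,-6), heading S
t=3 straight(4) ⇒ at (-1,-10), heading S
all 125 alternatives checked — unique.

spin(right), straight(4), straight(4)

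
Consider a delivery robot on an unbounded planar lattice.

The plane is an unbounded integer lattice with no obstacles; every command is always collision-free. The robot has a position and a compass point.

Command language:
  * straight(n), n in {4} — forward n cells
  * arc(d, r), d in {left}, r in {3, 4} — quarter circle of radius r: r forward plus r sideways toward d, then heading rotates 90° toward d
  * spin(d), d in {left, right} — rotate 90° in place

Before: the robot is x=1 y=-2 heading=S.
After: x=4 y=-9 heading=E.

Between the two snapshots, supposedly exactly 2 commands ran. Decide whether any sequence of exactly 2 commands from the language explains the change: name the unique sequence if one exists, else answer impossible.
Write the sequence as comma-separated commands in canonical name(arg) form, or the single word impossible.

key: position moved to (4,-9) AND the heading swung to E — translation plus rotation needed
t0: x=1 y=-2 heading=S
1. straight(4) → x=1 y=-6 heading=S
2. arc(left, 3) → x=4 y=-9 heading=E
no other 2-command option fits: unique.

straight(4), arc(left, 3)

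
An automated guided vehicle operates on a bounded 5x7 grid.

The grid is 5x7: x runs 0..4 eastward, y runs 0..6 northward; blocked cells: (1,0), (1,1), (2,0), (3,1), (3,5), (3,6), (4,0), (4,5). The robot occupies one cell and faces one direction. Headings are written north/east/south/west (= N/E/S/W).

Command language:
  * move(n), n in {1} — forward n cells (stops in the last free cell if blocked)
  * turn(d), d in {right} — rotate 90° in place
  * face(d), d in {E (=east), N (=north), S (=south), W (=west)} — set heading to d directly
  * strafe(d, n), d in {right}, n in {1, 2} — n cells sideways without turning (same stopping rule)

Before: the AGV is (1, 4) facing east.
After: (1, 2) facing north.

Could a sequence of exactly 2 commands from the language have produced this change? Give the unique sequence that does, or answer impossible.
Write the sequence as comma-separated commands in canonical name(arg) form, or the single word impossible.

strafe(right, 2), face(N)

key: cell and facing (now N) both changed — the 2 commands mix motion and turning
initial: (1, 4) facing east
step 1 (strafe(right, 2)): (1, 2) facing east
step 2 (face(N)): (1, 2) facing north
uniquely the one of 64 2-step routes that fits.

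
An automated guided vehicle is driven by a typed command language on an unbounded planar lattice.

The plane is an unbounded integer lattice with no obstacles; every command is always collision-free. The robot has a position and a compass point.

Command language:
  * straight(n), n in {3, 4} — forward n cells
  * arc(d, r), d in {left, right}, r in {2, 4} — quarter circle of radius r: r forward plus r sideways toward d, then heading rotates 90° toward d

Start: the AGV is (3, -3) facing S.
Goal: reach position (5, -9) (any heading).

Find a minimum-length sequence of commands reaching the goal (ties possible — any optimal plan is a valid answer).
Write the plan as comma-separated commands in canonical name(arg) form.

straight(4), arc(left, 2)

from: (3, -3) facing S
1. straight(4) → (3, -7) facing S
2. arc(left, 2) → (5, -9) facing E
shorter routes all fall short; 2 is best.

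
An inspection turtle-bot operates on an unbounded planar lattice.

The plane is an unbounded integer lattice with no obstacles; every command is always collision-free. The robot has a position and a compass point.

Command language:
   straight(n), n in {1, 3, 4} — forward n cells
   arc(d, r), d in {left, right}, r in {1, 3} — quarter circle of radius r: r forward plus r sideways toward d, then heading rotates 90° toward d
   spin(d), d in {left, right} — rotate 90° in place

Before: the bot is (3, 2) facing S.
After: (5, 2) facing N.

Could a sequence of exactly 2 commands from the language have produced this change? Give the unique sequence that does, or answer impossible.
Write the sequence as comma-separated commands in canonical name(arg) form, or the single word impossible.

key: cell and facing (now N) both changed — the 2 commands mix motion and turning
initial: (3, 2) facing S
step 1 (arc(left, 1)): (4, 1) facing E
step 2 (arc(left, 1)): (5, 2) facing N
no other 2-command option fits: unique.

arc(left, 1), arc(left, 1)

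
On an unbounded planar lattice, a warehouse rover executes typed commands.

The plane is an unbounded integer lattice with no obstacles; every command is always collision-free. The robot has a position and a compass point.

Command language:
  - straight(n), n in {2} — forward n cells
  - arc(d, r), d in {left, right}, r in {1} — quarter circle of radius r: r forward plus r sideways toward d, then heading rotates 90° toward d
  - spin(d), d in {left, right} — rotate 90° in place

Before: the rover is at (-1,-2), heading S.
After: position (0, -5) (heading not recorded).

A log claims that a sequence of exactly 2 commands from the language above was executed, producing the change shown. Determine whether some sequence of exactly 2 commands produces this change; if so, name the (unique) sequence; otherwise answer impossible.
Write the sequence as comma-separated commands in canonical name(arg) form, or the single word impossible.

key: running arc(left, 1) before straight(2) would end elsewhere — order is forced
from: at (-1,-2), heading S
step 1 (straight(2)): at (-1,-4), heading S
step 2 (arc(left, 1)): at (0,-5), heading E
all 25 alternatives checked — unique.

straight(2), arc(left, 1)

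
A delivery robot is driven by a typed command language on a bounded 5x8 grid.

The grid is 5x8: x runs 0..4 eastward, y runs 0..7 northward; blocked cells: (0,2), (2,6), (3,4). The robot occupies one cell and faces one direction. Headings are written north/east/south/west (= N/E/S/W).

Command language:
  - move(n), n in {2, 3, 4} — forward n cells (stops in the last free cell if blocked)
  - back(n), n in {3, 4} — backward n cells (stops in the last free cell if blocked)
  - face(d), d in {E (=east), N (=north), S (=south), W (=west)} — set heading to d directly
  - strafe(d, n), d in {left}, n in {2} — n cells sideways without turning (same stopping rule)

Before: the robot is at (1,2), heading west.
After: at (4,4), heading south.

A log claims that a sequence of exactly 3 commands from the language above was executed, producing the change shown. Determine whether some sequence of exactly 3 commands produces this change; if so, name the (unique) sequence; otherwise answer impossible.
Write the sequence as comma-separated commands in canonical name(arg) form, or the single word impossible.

impossible

no 3-step route produces this change.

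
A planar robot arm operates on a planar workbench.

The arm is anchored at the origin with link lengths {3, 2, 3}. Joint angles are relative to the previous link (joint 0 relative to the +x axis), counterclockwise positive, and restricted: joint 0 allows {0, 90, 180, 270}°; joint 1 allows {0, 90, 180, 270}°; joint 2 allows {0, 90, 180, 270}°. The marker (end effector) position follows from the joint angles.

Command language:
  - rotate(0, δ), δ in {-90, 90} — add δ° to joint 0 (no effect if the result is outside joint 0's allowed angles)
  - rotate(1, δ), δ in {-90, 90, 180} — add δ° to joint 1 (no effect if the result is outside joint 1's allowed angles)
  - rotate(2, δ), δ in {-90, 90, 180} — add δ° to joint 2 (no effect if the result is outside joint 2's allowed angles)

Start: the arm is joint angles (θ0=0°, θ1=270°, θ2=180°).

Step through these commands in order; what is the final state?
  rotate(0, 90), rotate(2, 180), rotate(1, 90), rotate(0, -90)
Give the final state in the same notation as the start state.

joint angles (θ0=0°, θ1=0°, θ2=0°)

initial: joint angles (θ0=0°, θ1=270°, θ2=180°)
t=1 rotate(0, 90) ⇒ joint angles (θ0=90°, θ1=270°, θ2=180°)
t=2 rotate(2, 180) ⇒ joint angles (θ0=90°, θ1=270°, θ2=0°)
t=3 rotate(1, 90) ⇒ joint angles (θ0=90°, θ1=0°, θ2=0°)
t=4 rotate(0, -90) ⇒ joint angles (θ0=0°, θ1=0°, θ2=0°)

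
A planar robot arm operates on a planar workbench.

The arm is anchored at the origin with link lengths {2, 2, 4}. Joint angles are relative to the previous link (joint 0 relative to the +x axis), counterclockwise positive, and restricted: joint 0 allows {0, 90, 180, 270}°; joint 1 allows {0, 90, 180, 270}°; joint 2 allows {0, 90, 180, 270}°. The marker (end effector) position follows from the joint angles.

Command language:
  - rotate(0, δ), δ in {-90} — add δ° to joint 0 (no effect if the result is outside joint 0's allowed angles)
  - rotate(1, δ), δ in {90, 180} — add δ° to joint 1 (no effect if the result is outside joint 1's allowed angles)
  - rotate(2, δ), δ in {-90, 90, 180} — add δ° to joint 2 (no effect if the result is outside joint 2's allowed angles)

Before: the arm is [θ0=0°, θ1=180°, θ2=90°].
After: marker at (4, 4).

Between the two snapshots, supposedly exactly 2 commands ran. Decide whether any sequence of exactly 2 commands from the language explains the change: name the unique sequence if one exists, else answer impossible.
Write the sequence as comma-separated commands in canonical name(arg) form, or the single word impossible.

begin: [θ0=0°, θ1=180°, θ2=90°]
step 1 (rotate(1, 90)): [θ0=0°, θ1=270°, θ2=90°]
step 2 (rotate(1, 90)): [θ0=0°, θ1=0°, θ2=90°]
no rival 2-sequence matches.

rotate(1, 90), rotate(1, 90)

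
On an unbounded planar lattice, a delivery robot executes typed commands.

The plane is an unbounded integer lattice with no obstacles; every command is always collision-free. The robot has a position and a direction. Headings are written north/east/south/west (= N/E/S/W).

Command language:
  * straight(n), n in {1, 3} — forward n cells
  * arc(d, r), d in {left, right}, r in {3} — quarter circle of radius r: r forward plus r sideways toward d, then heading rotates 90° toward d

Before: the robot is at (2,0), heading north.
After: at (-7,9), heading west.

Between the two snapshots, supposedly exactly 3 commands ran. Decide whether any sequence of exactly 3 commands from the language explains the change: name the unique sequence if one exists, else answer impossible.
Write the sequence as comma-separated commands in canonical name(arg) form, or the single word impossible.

arc(left, 3), arc(right, 3), arc(left, 3)

key: position moved to (-7,9) AND the heading swung to W — translation plus rotation needed
from: at (2,0), heading north
step 1 (arc(left, 3)): at (-1,3), heading west
step 2 (arc(right, 3)): at (-4,6), heading north
step 3 (arc(left, 3)): at (-7,9), heading west
no other 3-command option fits: unique.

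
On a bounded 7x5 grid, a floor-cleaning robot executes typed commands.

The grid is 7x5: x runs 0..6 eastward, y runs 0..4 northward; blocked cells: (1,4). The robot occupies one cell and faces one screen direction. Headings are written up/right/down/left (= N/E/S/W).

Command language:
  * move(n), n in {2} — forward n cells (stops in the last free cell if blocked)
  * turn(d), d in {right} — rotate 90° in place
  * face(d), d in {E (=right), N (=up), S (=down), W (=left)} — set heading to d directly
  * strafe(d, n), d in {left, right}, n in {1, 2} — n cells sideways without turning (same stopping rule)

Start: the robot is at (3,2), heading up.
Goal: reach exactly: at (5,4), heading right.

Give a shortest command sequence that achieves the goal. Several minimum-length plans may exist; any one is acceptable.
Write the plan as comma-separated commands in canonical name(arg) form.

t0: at (3,2), heading up
1. turn(right) → at (3,2), heading right
2. move(2) → at (5,2), heading right
3. strafe(left, 2) → at (5,4), heading right
nothing shorter than 3 reaches the goal.

turn(right), move(2), strafe(left, 2)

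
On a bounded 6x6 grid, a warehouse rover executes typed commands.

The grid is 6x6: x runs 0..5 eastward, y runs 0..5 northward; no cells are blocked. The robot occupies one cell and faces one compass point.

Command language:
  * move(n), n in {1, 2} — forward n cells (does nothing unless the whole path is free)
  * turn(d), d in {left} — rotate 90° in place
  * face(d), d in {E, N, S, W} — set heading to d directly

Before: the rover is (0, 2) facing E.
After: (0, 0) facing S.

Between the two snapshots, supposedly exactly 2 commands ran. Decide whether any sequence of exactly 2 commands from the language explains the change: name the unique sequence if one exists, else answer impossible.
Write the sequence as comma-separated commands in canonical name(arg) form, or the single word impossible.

face(S), move(2)

key: cell and facing (now S) both changed — the 2 commands mix motion and turning
from: (0, 2) facing E
t=1 face(S) ⇒ (0, 2) facing S
t=2 move(2) ⇒ (0, 0) facing S
no other 2-command option fits: unique.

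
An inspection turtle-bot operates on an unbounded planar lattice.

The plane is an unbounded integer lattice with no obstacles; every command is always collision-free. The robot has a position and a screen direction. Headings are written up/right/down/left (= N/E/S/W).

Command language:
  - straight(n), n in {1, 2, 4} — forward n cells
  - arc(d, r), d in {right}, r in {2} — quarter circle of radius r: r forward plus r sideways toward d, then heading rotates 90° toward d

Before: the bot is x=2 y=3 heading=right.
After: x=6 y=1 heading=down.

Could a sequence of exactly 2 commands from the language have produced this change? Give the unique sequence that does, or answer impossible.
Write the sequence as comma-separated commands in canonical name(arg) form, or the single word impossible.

straight(2), arc(right, 2)

key: position moved to (6,1) AND the heading swung to S — translation plus rotation needed
initial: x=2 y=3 heading=right
step 1 (straight(2)): x=4 y=3 heading=right
step 2 (arc(right, 2)): x=6 y=1 heading=down
uniquely the one of 16 2-step routes that fits.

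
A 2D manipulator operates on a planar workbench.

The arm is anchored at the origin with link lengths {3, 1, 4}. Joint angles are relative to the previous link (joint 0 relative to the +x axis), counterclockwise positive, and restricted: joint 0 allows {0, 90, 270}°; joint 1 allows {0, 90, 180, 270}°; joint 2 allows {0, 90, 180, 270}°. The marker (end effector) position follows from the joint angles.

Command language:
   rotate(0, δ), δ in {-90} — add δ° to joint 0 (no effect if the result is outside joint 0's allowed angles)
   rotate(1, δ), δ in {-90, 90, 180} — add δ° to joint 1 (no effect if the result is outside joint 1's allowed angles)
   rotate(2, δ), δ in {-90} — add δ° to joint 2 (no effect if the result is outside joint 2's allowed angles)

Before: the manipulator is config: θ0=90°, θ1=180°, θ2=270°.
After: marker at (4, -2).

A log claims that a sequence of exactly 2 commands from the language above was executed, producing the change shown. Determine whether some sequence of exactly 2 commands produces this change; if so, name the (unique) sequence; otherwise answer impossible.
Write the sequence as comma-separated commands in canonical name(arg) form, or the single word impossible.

t0: config: θ0=90°, θ1=180°, θ2=270°
[1] after rotate(0, -90): config: θ0=0°, θ1=180°, θ2=270°
[2] after rotate(0, -90): config: θ0=270°, θ1=180°, θ2=270°
no other 2-command option fits: unique.

rotate(0, -90), rotate(0, -90)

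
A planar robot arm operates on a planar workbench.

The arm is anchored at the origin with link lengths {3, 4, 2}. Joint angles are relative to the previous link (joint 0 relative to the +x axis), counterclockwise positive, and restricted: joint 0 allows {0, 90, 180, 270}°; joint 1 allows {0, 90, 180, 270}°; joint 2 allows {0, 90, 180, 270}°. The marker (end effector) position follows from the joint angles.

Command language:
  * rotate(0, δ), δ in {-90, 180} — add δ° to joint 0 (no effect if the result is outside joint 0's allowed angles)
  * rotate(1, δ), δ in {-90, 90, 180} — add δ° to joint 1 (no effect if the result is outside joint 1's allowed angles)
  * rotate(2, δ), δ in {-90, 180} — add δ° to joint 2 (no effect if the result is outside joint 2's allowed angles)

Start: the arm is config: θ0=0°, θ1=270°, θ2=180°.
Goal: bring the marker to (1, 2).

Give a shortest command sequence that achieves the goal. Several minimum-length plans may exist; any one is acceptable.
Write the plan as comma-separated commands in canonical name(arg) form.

from: config: θ0=0°, θ1=270°, θ2=180°
step 1 (rotate(0, 180)): config: θ0=180°, θ1=270°, θ2=180°
step 2 (rotate(1, -90)): config: θ0=180°, θ1=180°, θ2=180°
step 3 (rotate(2, -90)): config: θ0=180°, θ1=180°, θ2=90°
shorter routes all fall short; 3 is best.

rotate(0, 180), rotate(1, -90), rotate(2, -90)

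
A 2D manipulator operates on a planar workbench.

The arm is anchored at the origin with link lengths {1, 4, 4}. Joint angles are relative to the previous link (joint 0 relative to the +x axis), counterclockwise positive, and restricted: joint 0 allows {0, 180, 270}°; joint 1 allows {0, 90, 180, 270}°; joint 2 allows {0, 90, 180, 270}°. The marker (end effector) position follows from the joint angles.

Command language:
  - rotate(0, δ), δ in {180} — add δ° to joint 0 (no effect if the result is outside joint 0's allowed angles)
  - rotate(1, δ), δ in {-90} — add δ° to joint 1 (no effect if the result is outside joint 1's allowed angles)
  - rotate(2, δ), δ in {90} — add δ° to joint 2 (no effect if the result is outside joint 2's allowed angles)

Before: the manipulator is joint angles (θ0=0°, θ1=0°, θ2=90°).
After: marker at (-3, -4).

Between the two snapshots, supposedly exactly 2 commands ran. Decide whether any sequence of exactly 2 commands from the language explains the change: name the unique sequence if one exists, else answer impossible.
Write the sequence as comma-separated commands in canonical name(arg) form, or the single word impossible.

t0: joint angles (θ0=0°, θ1=0°, θ2=90°)
t=1 rotate(1, -90) ⇒ joint angles (θ0=0°, θ1=270°, θ2=90°)
t=2 rotate(1, -90) ⇒ joint angles (θ0=0°, θ1=180°, θ2=90°)
uniquely the one of 9 2-step routes that fits.

rotate(1, -90), rotate(1, -90)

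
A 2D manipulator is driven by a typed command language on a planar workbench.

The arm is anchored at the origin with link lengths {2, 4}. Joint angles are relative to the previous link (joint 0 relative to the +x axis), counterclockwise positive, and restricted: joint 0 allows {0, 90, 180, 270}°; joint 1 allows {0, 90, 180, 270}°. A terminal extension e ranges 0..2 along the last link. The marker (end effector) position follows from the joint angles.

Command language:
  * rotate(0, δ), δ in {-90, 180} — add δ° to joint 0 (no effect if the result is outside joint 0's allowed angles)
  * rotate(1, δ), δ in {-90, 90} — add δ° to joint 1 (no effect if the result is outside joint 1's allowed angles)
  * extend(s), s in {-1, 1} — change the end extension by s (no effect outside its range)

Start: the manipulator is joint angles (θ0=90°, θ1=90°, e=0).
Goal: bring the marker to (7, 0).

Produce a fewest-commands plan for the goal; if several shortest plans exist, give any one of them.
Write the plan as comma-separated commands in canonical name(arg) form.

initial: joint angles (θ0=90°, θ1=90°, e=0)
[1] after extend(1): joint angles (θ0=90°, θ1=90°, e=1)
[2] after rotate(0, -90): joint angles (θ0=0°, θ1=90°, e=1)
[3] after rotate(1, -90): joint angles (θ0=0°, θ1=0°, e=1)
no 2-step plan works, so 3 is optimal.

extend(1), rotate(0, -90), rotate(1, -90)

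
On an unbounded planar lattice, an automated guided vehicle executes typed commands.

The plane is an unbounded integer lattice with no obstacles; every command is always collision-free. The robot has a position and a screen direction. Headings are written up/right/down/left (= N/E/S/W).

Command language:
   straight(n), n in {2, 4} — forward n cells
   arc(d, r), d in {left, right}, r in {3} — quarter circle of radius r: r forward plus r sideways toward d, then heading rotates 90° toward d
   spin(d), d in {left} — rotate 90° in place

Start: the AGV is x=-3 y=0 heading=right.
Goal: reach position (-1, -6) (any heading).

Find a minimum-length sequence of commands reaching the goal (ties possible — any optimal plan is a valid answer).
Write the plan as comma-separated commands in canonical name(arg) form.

from: x=-3 y=0 heading=right
step 1 (straight(2)): x=-1 y=0 heading=right
step 2 (arc(right, 3)): x=2 y=-3 heading=down
step 3 (arc(right, 3)): x=-1 y=-6 heading=left
no 2-step plan works, so 3 is optimal.

straight(2), arc(right, 3), arc(right, 3)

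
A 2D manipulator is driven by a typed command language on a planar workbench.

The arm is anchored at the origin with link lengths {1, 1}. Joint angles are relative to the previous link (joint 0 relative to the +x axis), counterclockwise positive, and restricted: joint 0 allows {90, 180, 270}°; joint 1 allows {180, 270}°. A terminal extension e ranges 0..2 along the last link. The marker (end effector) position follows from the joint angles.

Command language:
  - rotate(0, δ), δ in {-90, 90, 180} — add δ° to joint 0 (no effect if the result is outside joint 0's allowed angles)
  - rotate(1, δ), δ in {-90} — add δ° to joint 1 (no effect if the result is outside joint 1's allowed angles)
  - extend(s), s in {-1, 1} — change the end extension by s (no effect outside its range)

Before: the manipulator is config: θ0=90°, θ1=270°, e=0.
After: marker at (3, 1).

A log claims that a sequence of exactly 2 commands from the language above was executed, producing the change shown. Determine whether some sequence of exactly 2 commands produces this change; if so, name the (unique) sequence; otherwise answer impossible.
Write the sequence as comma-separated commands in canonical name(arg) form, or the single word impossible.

initial: config: θ0=90°, θ1=270°, e=0
1. extend(1) → config: θ0=90°, θ1=270°, e=1
2. extend(1) → config: θ0=90°, θ1=270°, e=2
no rival 2-sequence matches.

extend(1), extend(1)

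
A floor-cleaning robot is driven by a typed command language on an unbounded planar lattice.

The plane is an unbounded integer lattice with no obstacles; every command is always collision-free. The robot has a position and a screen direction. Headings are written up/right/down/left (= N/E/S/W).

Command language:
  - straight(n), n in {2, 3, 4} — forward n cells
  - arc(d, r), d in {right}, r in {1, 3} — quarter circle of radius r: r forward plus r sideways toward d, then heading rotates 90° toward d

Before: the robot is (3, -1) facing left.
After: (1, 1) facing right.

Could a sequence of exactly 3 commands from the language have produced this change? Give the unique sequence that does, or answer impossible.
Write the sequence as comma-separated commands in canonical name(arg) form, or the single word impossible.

key: position moved to (1,1) AND the heading swung to E — translation plus rotation needed
begin: (3, -1) facing left
t=1 straight(2) ⇒ (1, -1) facing left
t=2 arc(right, 1) ⇒ (0, 0) facing up
t=3 arc(right, 1) ⇒ (1, 1) facing right
all 125 alternatives checked — unique.

straight(2), arc(right, 1), arc(right, 1)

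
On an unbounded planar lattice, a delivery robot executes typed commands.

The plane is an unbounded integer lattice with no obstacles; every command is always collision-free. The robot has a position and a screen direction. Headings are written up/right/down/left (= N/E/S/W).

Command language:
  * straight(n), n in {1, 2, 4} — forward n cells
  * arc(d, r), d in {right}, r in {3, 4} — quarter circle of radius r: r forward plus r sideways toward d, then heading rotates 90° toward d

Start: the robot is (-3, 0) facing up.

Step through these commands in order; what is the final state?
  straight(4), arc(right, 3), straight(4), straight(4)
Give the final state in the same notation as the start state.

(8, 7) facing right

initial: (-3, 0) facing up
1. straight(4) → (-3, 4) facing up
2. arc(right, 3) → (0, 7) facing right
3. straight(4) → (4, 7) facing right
4. straight(4) → (8, 7) facing right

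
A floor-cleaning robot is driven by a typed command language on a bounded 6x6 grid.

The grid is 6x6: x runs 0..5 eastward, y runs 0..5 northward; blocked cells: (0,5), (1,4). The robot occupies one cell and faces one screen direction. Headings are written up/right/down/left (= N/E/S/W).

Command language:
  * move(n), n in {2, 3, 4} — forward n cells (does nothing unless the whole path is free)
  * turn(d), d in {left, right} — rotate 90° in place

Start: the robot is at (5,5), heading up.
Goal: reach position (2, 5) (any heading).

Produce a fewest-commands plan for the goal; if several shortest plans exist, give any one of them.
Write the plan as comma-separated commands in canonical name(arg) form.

initial: at (5,5), heading up
[1] after turn(left): at (5,5), heading left
[2] after move(3): at (2,5), heading left
shorter routes all fall short; 2 is best.

turn(left), move(3)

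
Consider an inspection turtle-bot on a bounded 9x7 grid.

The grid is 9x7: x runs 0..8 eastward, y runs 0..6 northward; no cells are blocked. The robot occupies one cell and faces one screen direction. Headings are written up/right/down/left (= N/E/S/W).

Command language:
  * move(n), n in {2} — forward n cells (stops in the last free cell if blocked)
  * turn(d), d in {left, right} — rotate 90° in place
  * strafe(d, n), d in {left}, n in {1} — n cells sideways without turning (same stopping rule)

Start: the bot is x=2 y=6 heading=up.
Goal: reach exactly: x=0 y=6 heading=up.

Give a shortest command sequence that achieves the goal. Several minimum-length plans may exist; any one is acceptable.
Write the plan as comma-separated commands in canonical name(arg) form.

start: x=2 y=6 heading=up
step 1 (strafe(left, 1)): x=1 y=6 heading=up
step 2 (strafe(left, 1)): x=0 y=6 heading=up
no 1-step plan works, so 2 is optimal.

strafe(left, 1), strafe(left, 1)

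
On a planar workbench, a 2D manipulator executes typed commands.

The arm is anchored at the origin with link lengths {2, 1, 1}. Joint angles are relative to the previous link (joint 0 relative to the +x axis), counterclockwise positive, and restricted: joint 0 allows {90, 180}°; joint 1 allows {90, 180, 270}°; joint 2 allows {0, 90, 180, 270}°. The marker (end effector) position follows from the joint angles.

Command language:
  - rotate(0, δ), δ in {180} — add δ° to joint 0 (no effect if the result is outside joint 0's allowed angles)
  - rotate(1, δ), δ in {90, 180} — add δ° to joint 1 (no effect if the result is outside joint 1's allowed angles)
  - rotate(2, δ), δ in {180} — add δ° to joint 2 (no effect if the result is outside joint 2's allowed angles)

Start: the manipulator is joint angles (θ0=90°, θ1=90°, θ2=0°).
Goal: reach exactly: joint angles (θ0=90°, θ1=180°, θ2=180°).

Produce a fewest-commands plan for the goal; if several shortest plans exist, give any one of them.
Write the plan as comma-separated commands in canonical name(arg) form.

rotate(2, 180), rotate(1, 90)

from: joint angles (θ0=90°, θ1=90°, θ2=0°)
t=1 rotate(2, 180) ⇒ joint angles (θ0=90°, θ1=90°, θ2=180°)
t=2 rotate(1, 90) ⇒ joint angles (θ0=90°, θ1=180°, θ2=180°)
shorter routes all fall short; 2 is best.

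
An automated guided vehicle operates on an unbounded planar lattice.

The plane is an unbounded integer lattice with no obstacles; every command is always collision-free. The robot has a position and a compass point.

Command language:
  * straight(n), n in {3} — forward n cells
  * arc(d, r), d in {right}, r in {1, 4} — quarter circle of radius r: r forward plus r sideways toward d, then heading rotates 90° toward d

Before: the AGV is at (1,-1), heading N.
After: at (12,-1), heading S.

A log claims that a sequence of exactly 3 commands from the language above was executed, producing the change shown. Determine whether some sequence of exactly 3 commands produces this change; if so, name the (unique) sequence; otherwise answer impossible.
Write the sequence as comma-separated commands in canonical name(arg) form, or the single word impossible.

arc(right, 4), straight(3), arc(right, 4)

key: position moved to (12,-1) AND the heading swung to S — translation plus rotation needed
initial: at (1,-1), heading N
1. arc(right, 4) → at (5,3), heading E
2. straight(3) → at (8,3), heading E
3. arc(right, 4) → at (12,-1), heading S
all 27 alternatives checked — unique.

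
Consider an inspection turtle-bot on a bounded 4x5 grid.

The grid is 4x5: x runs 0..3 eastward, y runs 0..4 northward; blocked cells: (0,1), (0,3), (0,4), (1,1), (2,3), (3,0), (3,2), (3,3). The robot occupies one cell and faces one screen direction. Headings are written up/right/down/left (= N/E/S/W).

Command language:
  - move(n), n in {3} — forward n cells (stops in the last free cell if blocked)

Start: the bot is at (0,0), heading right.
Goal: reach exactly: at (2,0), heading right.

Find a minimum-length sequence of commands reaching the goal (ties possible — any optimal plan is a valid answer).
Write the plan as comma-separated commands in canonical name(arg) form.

move(3)

begin: at (0,0), heading right
step 1 (move(3)): at (2,0), heading right
minimal: 1 command(s), checked below 1.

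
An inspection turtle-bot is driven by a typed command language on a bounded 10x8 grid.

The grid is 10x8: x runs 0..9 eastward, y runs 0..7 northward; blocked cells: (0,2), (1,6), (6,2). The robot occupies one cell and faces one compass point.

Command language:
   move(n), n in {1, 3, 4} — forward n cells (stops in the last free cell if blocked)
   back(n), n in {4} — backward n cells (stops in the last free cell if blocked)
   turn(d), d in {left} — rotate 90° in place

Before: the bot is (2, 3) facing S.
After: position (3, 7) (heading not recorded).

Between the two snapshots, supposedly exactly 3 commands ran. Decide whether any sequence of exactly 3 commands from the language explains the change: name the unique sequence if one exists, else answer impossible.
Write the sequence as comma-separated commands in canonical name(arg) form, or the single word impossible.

key: order matters: swapping back(4) and move(1) lands elsewhere
t0: (2, 3) facing S
[1] after back(4): (2, 7) facing S
[2] after turn(left): (2, 7) facing E
[3] after move(1): (3, 7) facing E
no rival 3-sequence matches.

back(4), turn(left), move(1)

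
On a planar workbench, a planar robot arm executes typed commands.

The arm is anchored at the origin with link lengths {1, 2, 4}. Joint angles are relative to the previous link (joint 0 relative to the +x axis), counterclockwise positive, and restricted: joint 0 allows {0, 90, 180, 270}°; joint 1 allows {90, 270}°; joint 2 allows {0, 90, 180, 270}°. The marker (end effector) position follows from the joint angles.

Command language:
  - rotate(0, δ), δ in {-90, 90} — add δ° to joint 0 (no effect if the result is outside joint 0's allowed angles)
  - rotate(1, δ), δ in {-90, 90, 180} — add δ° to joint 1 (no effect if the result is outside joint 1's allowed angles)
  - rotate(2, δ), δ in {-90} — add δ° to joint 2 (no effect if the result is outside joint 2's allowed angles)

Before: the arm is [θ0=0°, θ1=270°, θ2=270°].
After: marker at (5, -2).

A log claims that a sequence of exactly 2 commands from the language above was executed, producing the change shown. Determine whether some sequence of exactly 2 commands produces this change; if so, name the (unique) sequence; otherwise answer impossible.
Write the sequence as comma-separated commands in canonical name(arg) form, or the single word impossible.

rotate(2, -90), rotate(2, -90)

initial: [θ0=0°, θ1=270°, θ2=270°]
step 1 (rotate(2, -90)): [θ0=0°, θ1=270°, θ2=180°]
step 2 (rotate(2, -90)): [θ0=0°, θ1=270°, θ2=90°]
all 36 alternatives checked — unique.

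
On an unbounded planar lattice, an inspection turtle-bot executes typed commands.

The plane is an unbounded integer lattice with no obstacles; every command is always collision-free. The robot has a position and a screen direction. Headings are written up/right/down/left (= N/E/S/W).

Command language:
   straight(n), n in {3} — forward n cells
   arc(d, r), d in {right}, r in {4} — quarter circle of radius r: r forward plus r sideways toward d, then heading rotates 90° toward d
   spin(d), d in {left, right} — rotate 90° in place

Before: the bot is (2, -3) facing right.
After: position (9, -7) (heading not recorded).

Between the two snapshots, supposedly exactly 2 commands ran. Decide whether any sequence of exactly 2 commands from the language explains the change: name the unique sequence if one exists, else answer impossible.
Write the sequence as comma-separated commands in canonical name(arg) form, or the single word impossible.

key: running arc(right, 4) before straight(3) would end elsewhere — order is forced
t0: (2, -3) facing right
t=1 straight(3) ⇒ (5, -3) facing right
t=2 arc(right, 4) ⇒ (9, -7) facing down
no rival 2-sequence matches.

straight(3), arc(right, 4)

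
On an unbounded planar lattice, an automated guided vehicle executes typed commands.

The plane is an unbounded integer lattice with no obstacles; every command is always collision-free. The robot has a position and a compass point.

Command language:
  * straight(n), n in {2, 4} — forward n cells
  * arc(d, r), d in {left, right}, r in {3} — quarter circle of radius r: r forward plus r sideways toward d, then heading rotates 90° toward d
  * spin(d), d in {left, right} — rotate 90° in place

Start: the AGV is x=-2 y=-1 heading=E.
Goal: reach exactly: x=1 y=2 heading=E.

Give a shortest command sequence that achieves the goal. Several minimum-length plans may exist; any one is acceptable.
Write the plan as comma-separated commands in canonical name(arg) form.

begin: x=-2 y=-1 heading=E
step 1 (arc(left, 3)): x=1 y=2 heading=N
step 2 (spin(right)): x=1 y=2 heading=E
nothing shorter than 2 reaches the goal.

arc(left, 3), spin(right)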